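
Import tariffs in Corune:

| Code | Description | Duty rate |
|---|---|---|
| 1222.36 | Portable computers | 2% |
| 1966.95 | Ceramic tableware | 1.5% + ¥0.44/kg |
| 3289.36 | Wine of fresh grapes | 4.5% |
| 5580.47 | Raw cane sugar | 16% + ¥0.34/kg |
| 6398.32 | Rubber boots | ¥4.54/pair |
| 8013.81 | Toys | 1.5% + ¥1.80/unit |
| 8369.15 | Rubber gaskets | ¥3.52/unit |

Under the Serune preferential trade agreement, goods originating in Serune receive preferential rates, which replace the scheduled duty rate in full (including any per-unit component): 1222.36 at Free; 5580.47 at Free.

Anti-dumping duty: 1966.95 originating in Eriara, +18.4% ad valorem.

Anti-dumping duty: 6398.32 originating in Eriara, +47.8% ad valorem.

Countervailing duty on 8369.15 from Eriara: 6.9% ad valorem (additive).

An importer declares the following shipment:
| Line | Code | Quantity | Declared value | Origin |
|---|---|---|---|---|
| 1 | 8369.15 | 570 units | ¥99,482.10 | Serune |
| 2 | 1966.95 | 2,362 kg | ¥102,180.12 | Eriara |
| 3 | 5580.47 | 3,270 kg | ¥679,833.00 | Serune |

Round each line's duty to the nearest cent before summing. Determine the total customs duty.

Line 1 (8369.15, Serune, 570 units, ¥99,482.10):
Base rate for 8369.15 is ¥3.52/unit.
Origin Serune is the FTA partner but 8369.15 is not on the preference list; base rate stands.
The additional-duty order on 8369.15 targets Eriara, not Serune; it does not apply.
Duty = 570 × ¥3.52 = ¥2,006.40.
Line 2 (1966.95, Eriara, 2,362 kg, ¥102,180.12):
Base rate for 1966.95 is 1.5% + ¥0.44/kg.
Additional duty on 1966.95 from Eriara: +18.4%. Applied ad valorem rate: 1.5% + 18.4% = 19.9%.
Duty = ¥102,180.12 × 19.9% + 2,362 × ¥0.44 = ¥21,373.12.
Line 3 (5580.47, Serune, 3,270 kg, ¥679,833.00):
Base rate for 5580.47 is 16% + ¥0.34/kg.
Origin Serune qualifies under the Corune–Serune agreement and 5580.47 is covered: preferential rate Free applies instead.
Duty = ¥679,833.00 × 0% = ¥0.00.
Total = ¥2,006.40 + ¥21,373.12 + ¥0.00 = ¥23,379.52.

¥23,379.52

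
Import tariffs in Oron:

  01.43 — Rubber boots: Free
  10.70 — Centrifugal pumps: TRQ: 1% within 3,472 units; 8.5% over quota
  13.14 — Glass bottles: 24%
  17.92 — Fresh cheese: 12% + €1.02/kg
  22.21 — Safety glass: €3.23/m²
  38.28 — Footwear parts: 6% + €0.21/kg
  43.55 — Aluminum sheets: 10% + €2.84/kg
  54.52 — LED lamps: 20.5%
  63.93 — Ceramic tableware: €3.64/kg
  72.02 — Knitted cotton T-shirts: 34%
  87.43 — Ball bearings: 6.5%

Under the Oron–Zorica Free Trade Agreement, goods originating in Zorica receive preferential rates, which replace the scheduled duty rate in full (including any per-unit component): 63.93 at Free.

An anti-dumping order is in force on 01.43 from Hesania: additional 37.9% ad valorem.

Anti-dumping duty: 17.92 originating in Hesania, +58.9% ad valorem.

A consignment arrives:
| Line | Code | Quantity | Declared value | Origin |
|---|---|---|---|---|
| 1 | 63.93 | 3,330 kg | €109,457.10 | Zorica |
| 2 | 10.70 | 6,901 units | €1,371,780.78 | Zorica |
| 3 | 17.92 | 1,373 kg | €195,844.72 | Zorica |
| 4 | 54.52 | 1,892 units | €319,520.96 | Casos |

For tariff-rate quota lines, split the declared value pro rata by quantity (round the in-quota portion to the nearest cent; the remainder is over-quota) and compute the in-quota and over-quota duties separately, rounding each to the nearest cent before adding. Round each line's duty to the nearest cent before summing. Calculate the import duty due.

€155,242.68

Line 1 (63.93, Zorica, 3,330 kg, €109,457.10):
Base rate for 63.93 is €3.64/kg.
Origin Zorica qualifies under the Oron–Zorica agreement and 63.93 is covered: preferential rate Free applies instead.
Duty = €109,457.10 × 0% = €0.00.
Line 2 (10.70, Zorica, 6,901 units, €1,371,780.78):
Code 10.70 is under a tariff-rate quota (threshold 3,472 units). In-quota: 3,472 units at 1%; over-quota: 3,429 units at 8.5%.
Pro-rata value split: in-quota = €1,371,780.78 × 3,472/6,901 = €690,164.16; over-quota = €1,371,780.78 − €690,164.16 = €681,616.62.
In-quota duty = €690,164.16 × 1% = €6,901.64. Over-quota duty = €681,616.62 × 8.5% = €57,937.41.
Line duty = €6,901.64 + €57,937.41 = €64,839.05.
Line 3 (17.92, Zorica, 1,373 kg, €195,844.72):
Base rate for 17.92 is 12% + €1.02/kg.
Origin Zorica is the FTA partner but 17.92 is not on the preference list; base rate stands.
The additional-duty order on 17.92 targets Hesania, not Zorica; it does not apply.
Duty = €195,844.72 × 12% + 1,373 × €1.02 = €24,901.83.
Line 4 (54.52, Casos, 1,892 units, €319,520.96):
Base rate for 54.52 is 20.5%.
Duty = €319,520.96 × 20.5% = €65,501.80.
Total = €0.00 + €64,839.05 + €24,901.83 + €65,501.80 = €155,242.68.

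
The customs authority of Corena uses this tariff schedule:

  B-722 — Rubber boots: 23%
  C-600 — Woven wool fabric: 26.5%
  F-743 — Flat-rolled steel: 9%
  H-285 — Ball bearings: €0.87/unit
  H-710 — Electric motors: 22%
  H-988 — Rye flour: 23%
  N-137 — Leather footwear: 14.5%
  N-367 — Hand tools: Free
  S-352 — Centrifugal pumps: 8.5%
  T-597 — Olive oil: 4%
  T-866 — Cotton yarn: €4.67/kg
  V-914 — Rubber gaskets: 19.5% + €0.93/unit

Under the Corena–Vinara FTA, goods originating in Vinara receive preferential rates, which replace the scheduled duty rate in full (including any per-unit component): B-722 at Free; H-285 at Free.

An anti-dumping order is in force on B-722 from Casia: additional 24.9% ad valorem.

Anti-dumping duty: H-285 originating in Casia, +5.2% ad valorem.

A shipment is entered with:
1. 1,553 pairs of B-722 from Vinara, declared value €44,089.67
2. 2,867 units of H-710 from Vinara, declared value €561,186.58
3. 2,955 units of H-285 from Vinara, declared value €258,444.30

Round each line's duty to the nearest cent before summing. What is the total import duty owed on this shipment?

€123,461.05

Line 1 (B-722, Vinara, 1,553 pairs, €44,089.67):
Base rate for B-722 is 23%.
Origin Vinara qualifies under the Corena–Vinara agreement and B-722 is covered: preferential rate Free applies instead.
The additional-duty order on B-722 targets Casia, not Vinara; it does not apply.
Duty = €44,089.67 × 0% = €0.00.
Line 2 (H-710, Vinara, 2,867 units, €561,186.58):
Base rate for H-710 is 22%.
Origin Vinara is the FTA partner but H-710 is not on the preference list; base rate stands.
Duty = €561,186.58 × 22% = €123,461.05.
Line 3 (H-285, Vinara, 2,955 units, €258,444.30):
Base rate for H-285 is €0.87/unit.
Origin Vinara qualifies under the Corena–Vinara agreement and H-285 is covered: preferential rate Free applies instead.
The additional-duty order on H-285 targets Casia, not Vinara; it does not apply.
Duty = €258,444.30 × 0% = €0.00.
Total = €0.00 + €123,461.05 + €0.00 = €123,461.05.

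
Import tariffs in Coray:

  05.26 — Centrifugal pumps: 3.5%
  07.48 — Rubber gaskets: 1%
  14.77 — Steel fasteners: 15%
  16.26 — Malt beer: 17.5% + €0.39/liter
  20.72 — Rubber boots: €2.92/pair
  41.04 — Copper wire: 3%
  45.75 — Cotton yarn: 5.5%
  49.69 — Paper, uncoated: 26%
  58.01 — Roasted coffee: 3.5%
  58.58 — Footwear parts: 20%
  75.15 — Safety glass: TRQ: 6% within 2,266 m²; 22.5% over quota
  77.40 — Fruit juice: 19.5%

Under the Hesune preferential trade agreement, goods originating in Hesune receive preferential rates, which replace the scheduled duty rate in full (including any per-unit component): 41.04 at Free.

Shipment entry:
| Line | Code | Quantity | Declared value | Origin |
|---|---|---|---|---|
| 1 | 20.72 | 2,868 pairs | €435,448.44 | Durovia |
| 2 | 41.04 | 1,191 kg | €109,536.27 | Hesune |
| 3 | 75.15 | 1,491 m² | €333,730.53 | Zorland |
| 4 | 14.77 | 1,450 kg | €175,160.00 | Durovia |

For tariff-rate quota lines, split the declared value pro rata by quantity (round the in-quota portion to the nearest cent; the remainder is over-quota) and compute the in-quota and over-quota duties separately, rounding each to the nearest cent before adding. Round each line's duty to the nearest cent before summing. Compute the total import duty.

€54,672.39

Line 1 (20.72, Durovia, 2,868 pairs, €435,448.44):
Base rate for 20.72 is €2.92/pair.
Duty = 2,868 × €2.92 = €8,374.56.
Line 2 (41.04, Hesune, 1,191 kg, €109,536.27):
Base rate for 41.04 is 3%.
Origin Hesune qualifies under the Coray–Hesune agreement and 41.04 is covered: preferential rate Free applies instead.
Duty = €109,536.27 × 0% = €0.00.
Line 3 (75.15, Zorland, 1,491 m², €333,730.53):
Code 75.15 is under a tariff-rate quota (threshold 2,266 m²). Quantity 1,491 m² is within the quota, so the in-quota rate 6% applies to the full value.
Duty = €333,730.53 × 6% = €20,023.83.
Line 4 (14.77, Durovia, 1,450 kg, €175,160.00):
Base rate for 14.77 is 15%.
Duty = €175,160.00 × 15% = €26,274.00.
Total = €8,374.56 + €0.00 + €20,023.83 + €26,274.00 = €54,672.39.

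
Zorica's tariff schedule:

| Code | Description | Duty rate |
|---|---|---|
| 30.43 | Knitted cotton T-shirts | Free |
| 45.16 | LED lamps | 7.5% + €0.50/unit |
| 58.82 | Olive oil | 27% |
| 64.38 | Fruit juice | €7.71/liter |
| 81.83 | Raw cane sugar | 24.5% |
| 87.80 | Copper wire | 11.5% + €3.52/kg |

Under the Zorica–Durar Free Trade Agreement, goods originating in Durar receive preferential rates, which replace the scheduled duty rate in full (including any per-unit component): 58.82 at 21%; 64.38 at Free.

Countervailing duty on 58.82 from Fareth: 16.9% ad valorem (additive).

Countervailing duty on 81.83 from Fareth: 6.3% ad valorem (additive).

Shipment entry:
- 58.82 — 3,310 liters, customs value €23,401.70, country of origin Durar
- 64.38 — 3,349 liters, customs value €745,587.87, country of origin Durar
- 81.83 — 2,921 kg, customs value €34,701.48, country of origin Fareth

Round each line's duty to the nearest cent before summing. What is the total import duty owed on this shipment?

Line 1 (58.82, Durar, 3,310 liters, €23,401.70):
Base rate for 58.82 is 27%.
Origin Durar qualifies under the Zorica–Durar agreement and 58.82 is covered: preferential rate 21% applies instead.
The additional-duty order on 58.82 targets Fareth, not Durar; it does not apply.
Duty = €23,401.70 × 21% = €4,914.36.
Line 2 (64.38, Durar, 3,349 liters, €745,587.87):
Base rate for 64.38 is €7.71/liter.
Origin Durar qualifies under the Zorica–Durar agreement and 64.38 is covered: preferential rate Free applies instead.
Duty = €745,587.87 × 0% = €0.00.
Line 3 (81.83, Fareth, 2,921 kg, €34,701.48):
Base rate for 81.83 is 24.5%.
Additional duty on 81.83 from Fareth: +6.3%. Applied ad valorem rate: 24.5% + 6.3% = 30.8%.
Duty = €34,701.48 × 30.8% = €10,688.06.
Total = €4,914.36 + €0.00 + €10,688.06 = €15,602.42.

€15,602.42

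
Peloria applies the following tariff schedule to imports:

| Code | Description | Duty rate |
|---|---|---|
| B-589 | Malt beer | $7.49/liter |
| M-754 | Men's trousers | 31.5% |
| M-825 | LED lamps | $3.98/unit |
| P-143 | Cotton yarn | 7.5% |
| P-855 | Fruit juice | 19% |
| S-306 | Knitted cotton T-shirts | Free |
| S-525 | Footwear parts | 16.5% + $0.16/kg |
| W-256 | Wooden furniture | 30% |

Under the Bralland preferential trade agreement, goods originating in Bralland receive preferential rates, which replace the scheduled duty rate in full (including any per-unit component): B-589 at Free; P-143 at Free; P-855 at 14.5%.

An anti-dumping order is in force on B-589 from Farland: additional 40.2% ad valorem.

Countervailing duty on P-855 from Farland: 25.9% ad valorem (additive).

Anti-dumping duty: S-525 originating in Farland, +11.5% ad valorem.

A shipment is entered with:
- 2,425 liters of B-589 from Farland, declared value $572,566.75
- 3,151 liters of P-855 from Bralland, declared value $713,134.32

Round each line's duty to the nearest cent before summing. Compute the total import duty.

Line 1 (B-589, Farland, 2,425 liters, $572,566.75):
Base rate for B-589 is $7.49/liter.
B-589 has an FTA preferential rate, but origin Farland is not Bralland; base rate stands.
Additional duty on B-589 from Farland: +40.2% ad valorem. Applied ad valorem rate = 40.2%.
Duty = $572,566.75 × 40.2% + 2,425 × $7.49 = $248,335.08.
Line 2 (P-855, Bralland, 3,151 liters, $713,134.32):
Base rate for P-855 is 19%.
Origin Bralland qualifies under the Peloria–Bralland agreement and P-855 is covered: preferential rate 14.5% applies instead.
The additional-duty order on P-855 targets Farland, not Bralland; it does not apply.
Duty = $713,134.32 × 14.5% = $103,404.48.
Total = $248,335.08 + $103,404.48 = $351,739.56.

$351,739.56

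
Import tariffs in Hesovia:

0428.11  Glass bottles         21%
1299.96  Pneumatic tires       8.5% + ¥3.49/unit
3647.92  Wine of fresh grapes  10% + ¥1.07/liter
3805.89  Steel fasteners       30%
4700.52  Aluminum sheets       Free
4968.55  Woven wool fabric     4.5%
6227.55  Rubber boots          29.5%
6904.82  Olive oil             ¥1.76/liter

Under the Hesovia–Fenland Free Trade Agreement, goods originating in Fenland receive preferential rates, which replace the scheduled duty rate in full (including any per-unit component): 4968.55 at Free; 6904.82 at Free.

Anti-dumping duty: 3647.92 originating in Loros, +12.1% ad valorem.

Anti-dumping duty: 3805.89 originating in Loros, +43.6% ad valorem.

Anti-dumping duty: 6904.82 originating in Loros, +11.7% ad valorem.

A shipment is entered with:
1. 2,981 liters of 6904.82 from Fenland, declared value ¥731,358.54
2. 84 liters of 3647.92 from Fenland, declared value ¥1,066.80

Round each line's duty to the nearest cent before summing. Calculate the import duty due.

¥196.56

Line 1 (6904.82, Fenland, 2,981 liters, ¥731,358.54):
Base rate for 6904.82 is ¥1.76/liter.
Origin Fenland qualifies under the Hesovia–Fenland agreement and 6904.82 is covered: preferential rate Free applies instead.
The additional-duty order on 6904.82 targets Loros, not Fenland; it does not apply.
Duty = ¥731,358.54 × 0% = ¥0.00.
Line 2 (3647.92, Fenland, 84 liters, ¥1,066.80):
Base rate for 3647.92 is 10% + ¥1.07/liter.
Origin Fenland is the FTA partner but 3647.92 is not on the preference list; base rate stands.
The additional-duty order on 3647.92 targets Loros, not Fenland; it does not apply.
Duty = ¥1,066.80 × 10% + 84 × ¥1.07 = ¥196.56.
Total = ¥0.00 + ¥196.56 = ¥196.56.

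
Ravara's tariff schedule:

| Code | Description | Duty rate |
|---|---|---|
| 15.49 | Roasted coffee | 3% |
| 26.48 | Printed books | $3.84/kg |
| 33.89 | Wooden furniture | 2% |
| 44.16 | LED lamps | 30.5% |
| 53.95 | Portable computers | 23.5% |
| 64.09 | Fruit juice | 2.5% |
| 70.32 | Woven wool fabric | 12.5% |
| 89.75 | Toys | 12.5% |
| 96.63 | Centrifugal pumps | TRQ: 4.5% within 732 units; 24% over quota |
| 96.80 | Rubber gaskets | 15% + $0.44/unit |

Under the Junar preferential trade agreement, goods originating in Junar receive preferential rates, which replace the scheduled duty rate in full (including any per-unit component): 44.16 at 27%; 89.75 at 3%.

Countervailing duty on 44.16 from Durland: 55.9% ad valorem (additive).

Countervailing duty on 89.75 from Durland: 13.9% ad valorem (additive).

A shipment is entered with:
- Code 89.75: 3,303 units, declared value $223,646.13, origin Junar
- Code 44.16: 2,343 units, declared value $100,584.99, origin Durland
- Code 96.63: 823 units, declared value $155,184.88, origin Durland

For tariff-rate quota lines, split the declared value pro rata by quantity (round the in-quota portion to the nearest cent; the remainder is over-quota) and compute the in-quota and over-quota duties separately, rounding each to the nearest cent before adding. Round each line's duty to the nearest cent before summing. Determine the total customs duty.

$103,944.13

Line 1 (89.75, Junar, 3,303 units, $223,646.13):
Base rate for 89.75 is 12.5%.
Origin Junar qualifies under the Ravara–Junar agreement and 89.75 is covered: preferential rate 3% applies instead.
The additional-duty order on 89.75 targets Durland, not Junar; it does not apply.
Duty = $223,646.13 × 3% = $6,709.38.
Line 2 (44.16, Durland, 2,343 units, $100,584.99):
Base rate for 44.16 is 30.5%.
44.16 has an FTA preferential rate, but origin Durland is not Junar; base rate stands.
Additional duty on 44.16 from Durland: +55.9%. Applied ad valorem rate: 30.5% + 55.9% = 86.4%.
Duty = $100,584.99 × 86.4% = $86,905.43.
Line 3 (96.63, Durland, 823 units, $155,184.88):
Code 96.63 is under a tariff-rate quota (threshold 732 units). In-quota: 732 units at 4.5%; over-quota: 91 units at 24%.
Pro-rata value split: in-quota = $155,184.88 × 732/823 = $138,025.92; over-quota = $155,184.88 − $138,025.92 = $17,158.96.
In-quota duty = $138,025.92 × 4.5% = $6,211.17. Over-quota duty = $17,158.96 × 24% = $4,118.15.
Line duty = $6,211.17 + $4,118.15 = $10,329.32.
Total = $6,709.38 + $86,905.43 + $10,329.32 = $103,944.13.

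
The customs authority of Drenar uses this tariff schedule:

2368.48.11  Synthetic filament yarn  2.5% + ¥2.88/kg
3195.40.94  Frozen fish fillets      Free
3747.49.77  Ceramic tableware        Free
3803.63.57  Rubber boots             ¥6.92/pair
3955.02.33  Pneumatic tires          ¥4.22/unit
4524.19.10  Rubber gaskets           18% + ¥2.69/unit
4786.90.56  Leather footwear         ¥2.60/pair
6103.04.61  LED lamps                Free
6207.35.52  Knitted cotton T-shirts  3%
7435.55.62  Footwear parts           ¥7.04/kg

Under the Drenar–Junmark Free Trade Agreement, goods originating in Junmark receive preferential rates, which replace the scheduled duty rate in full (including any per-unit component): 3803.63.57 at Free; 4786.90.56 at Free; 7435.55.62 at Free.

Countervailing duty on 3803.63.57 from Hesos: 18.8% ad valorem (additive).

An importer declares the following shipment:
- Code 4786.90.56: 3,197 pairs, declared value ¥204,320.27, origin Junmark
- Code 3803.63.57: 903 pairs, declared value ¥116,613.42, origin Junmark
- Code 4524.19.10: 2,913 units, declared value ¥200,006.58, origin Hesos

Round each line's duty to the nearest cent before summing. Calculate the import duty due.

Line 1 (4786.90.56, Junmark, 3,197 pairs, ¥204,320.27):
Base rate for 4786.90.56 is ¥2.60/pair.
Origin Junmark qualifies under the Drenar–Junmark agreement and 4786.90.56 is covered: preferential rate Free applies instead.
Duty = ¥204,320.27 × 0% = ¥0.00.
Line 2 (3803.63.57, Junmark, 903 pairs, ¥116,613.42):
Base rate for 3803.63.57 is ¥6.92/pair.
Origin Junmark qualifies under the Drenar–Junmark agreement and 3803.63.57 is covered: preferential rate Free applies instead.
The additional-duty order on 3803.63.57 targets Hesos, not Junmark; it does not apply.
Duty = ¥116,613.42 × 0% = ¥0.00.
Line 3 (4524.19.10, Hesos, 2,913 units, ¥200,006.58):
Base rate for 4524.19.10 is 18% + ¥2.69/unit.
Duty = ¥200,006.58 × 18% + 2,913 × ¥2.69 = ¥43,837.15.
Total = ¥0.00 + ¥0.00 + ¥43,837.15 = ¥43,837.15.

¥43,837.15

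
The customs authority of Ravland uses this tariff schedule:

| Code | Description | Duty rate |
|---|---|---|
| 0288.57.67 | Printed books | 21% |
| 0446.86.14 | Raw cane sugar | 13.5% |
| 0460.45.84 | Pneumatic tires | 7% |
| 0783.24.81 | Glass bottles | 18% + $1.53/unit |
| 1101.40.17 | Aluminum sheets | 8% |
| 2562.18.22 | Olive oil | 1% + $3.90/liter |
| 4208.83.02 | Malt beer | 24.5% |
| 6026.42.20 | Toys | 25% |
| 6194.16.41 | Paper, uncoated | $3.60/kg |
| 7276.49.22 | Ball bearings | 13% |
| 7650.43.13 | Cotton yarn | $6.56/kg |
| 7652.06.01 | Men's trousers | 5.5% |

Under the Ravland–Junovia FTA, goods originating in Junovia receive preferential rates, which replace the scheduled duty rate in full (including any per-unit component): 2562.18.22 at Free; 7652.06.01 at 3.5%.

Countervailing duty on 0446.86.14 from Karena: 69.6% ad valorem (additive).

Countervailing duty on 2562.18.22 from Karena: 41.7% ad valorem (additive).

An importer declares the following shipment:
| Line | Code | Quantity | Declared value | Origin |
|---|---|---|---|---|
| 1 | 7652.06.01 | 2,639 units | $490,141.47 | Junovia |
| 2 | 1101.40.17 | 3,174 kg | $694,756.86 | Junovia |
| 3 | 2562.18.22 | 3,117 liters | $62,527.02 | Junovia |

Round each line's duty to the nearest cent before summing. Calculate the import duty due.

Line 1 (7652.06.01, Junovia, 2,639 units, $490,141.47):
Base rate for 7652.06.01 is 5.5%.
Origin Junovia qualifies under the Ravland–Junovia agreement and 7652.06.01 is covered: preferential rate 3.5% applies instead.
Duty = $490,141.47 × 3.5% = $17,154.95.
Line 2 (1101.40.17, Junovia, 3,174 kg, $694,756.86):
Base rate for 1101.40.17 is 8%.
Origin Junovia is the FTA partner but 1101.40.17 is not on the preference list; base rate stands.
Duty = $694,756.86 × 8% = $55,580.55.
Line 3 (2562.18.22, Junovia, 3,117 liters, $62,527.02):
Base rate for 2562.18.22 is 1% + $3.90/liter.
Origin Junovia qualifies under the Ravland–Junovia agreement and 2562.18.22 is covered: preferential rate Free applies instead.
The additional-duty order on 2562.18.22 targets Karena, not Junovia; it does not apply.
Duty = $62,527.02 × 0% = $0.00.
Total = $17,154.95 + $55,580.55 + $0.00 = $72,735.50.

$72,735.50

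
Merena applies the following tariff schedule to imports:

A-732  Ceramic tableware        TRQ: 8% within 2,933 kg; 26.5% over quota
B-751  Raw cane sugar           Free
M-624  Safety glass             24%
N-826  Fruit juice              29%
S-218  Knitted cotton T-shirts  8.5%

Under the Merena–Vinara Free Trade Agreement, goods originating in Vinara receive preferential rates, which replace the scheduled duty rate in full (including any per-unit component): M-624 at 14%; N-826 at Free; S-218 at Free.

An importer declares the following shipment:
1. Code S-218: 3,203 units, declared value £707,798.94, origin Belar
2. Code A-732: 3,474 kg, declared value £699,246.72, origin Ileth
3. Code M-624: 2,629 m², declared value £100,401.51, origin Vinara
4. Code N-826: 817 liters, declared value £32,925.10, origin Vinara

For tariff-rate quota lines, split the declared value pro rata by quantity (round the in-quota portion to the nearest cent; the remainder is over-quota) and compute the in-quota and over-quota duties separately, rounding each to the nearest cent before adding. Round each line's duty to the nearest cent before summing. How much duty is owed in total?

£150,303.97

Line 1 (S-218, Belar, 3,203 units, £707,798.94):
Base rate for S-218 is 8.5%.
S-218 has an FTA preferential rate, but origin Belar is not Vinara; base rate stands.
Duty = £707,798.94 × 8.5% = £60,162.91.
Line 2 (A-732, Ileth, 3,474 kg, £699,246.72):
Code A-732 is under a tariff-rate quota (threshold 2,933 kg). In-quota: 2,933 kg at 8%; over-quota: 541 kg at 26.5%.
Pro-rata value split: in-quota = £699,246.72 × 2,933/3,474 = £590,354.24; over-quota = £699,246.72 − £590,354.24 = £108,892.48.
In-quota duty = £590,354.24 × 8% = £47,228.34. Over-quota duty = £108,892.48 × 26.5% = £28,856.51.
Line duty = £47,228.34 + £28,856.51 = £76,084.85.
Line 3 (M-624, Vinara, 2,629 m², £100,401.51):
Base rate for M-624 is 24%.
Origin Vinara qualifies under the Merena–Vinara agreement and M-624 is covered: preferential rate 14% applies instead.
Duty = £100,401.51 × 14% = £14,056.21.
Line 4 (N-826, Vinara, 817 liters, £32,925.10):
Base rate for N-826 is 29%.
Origin Vinara qualifies under the Merena–Vinara agreement and N-826 is covered: preferential rate Free applies instead.
Duty = £32,925.10 × 0% = £0.00.
Total = £60,162.91 + £76,084.85 + £14,056.21 + £0.00 = £150,303.97.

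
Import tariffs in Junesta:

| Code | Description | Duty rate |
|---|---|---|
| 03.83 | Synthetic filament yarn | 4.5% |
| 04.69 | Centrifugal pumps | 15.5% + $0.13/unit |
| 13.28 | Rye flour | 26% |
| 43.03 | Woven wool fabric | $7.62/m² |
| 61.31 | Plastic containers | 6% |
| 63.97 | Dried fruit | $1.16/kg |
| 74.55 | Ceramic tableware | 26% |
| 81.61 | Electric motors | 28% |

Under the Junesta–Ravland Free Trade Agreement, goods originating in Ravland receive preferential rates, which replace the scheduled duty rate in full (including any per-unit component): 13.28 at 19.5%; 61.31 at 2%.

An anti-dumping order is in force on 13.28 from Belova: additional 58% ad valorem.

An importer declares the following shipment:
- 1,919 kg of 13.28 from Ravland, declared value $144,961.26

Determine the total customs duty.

Line 1 (13.28, Ravland, 1,919 kg, $144,961.26):
Base rate for 13.28 is 26%.
Origin Ravland qualifies under the Junesta–Ravland agreement and 13.28 is covered: preferential rate 19.5% applies instead.
The additional-duty order on 13.28 targets Belova, not Ravland; it does not apply.
Duty = $144,961.26 × 19.5% = $28,267.45.

$28,267.45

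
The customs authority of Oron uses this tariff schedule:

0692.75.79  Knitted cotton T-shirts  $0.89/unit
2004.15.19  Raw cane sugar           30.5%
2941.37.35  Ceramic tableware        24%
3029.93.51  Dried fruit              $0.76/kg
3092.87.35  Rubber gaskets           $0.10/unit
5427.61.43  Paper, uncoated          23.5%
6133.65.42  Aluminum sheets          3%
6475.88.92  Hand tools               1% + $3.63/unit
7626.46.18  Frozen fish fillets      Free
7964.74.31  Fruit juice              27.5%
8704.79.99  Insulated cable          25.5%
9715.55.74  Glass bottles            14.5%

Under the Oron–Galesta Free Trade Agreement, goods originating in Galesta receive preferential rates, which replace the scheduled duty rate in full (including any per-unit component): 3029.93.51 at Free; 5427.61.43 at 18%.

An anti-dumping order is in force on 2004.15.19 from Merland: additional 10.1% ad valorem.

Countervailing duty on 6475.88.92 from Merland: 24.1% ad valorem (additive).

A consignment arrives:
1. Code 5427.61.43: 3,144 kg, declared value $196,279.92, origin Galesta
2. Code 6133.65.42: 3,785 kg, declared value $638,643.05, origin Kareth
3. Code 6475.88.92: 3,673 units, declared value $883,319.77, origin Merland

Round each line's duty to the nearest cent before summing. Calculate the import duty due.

$289,535.93

Line 1 (5427.61.43, Galesta, 3,144 kg, $196,279.92):
Base rate for 5427.61.43 is 23.5%.
Origin Galesta qualifies under the Oron–Galesta agreement and 5427.61.43 is covered: preferential rate 18% applies instead.
Duty = $196,279.92 × 18% = $35,330.39.
Line 2 (6133.65.42, Kareth, 3,785 kg, $638,643.05):
Base rate for 6133.65.42 is 3%.
Duty = $638,643.05 × 3% = $19,159.29.
Line 3 (6475.88.92, Merland, 3,673 units, $883,319.77):
Base rate for 6475.88.92 is 1% + $3.63/unit.
Additional duty on 6475.88.92 from Merland: +24.1%. Applied ad valorem rate: 1% + 24.1% = 25.1%.
Duty = $883,319.77 × 25.1% + 3,673 × $3.63 = $235,046.25.
Total = $35,330.39 + $19,159.29 + $235,046.25 = $289,535.93.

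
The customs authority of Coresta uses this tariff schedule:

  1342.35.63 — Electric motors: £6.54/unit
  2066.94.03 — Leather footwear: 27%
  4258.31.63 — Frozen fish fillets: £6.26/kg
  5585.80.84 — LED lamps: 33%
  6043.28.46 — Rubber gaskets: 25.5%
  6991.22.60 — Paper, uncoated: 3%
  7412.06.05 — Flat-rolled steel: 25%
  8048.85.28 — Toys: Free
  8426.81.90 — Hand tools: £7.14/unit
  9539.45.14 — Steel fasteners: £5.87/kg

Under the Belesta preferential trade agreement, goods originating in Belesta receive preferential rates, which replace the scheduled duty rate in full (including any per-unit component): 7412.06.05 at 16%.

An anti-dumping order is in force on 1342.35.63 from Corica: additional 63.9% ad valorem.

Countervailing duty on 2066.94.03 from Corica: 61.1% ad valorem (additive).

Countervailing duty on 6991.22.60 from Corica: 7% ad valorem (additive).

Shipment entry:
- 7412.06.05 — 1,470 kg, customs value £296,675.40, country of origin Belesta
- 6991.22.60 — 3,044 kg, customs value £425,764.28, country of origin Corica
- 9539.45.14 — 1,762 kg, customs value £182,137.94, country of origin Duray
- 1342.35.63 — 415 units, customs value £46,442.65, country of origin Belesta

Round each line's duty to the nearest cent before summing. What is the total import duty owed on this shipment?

£103,101.53

Line 1 (7412.06.05, Belesta, 1,470 kg, £296,675.40):
Base rate for 7412.06.05 is 25%.
Origin Belesta qualifies under the Coresta–Belesta agreement and 7412.06.05 is covered: preferential rate 16% applies instead.
Duty = £296,675.40 × 16% = £47,468.06.
Line 2 (6991.22.60, Corica, 3,044 kg, £425,764.28):
Base rate for 6991.22.60 is 3%.
Additional duty on 6991.22.60 from Corica: +7%. Applied ad valorem rate: 3% + 7% = 10%.
Duty = £425,764.28 × 10% = £42,576.43.
Line 3 (9539.45.14, Duray, 1,762 kg, £182,137.94):
Base rate for 9539.45.14 is £5.87/kg.
Duty = 1,762 × £5.87 = £10,342.94.
Line 4 (1342.35.63, Belesta, 415 units, £46,442.65):
Base rate for 1342.35.63 is £6.54/unit.
Origin Belesta is the FTA partner but 1342.35.63 is not on the preference list; base rate stands.
The additional-duty order on 1342.35.63 targets Corica, not Belesta; it does not apply.
Duty = 415 × £6.54 = £2,714.10.
Total = £47,468.06 + £42,576.43 + £10,342.94 + £2,714.10 = £103,101.53.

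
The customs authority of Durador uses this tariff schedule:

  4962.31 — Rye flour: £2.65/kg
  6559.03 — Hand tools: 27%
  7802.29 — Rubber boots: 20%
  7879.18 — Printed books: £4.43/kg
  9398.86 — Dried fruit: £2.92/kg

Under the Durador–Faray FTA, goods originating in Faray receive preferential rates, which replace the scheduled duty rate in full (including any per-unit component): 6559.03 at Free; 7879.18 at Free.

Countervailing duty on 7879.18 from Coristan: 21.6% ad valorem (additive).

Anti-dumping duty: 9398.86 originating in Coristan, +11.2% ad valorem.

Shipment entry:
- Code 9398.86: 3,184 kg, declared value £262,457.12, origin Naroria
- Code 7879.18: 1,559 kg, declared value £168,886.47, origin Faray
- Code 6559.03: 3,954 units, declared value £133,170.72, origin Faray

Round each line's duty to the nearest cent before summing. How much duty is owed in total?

£9,297.28

Line 1 (9398.86, Naroria, 3,184 kg, £262,457.12):
Base rate for 9398.86 is £2.92/kg.
The additional-duty order on 9398.86 targets Coristan, not Naroria; it does not apply.
Duty = 3,184 × £2.92 = £9,297.28.
Line 2 (7879.18, Faray, 1,559 kg, £168,886.47):
Base rate for 7879.18 is £4.43/kg.
Origin Faray qualifies under the Durador–Faray agreement and 7879.18 is covered: preferential rate Free applies instead.
The additional-duty order on 7879.18 targets Coristan, not Faray; it does not apply.
Duty = £168,886.47 × 0% = £0.00.
Line 3 (6559.03, Faray, 3,954 units, £133,170.72):
Base rate for 6559.03 is 27%.
Origin Faray qualifies under the Durador–Faray agreement and 6559.03 is covered: preferential rate Free applies instead.
Duty = £133,170.72 × 0% = £0.00.
Total = £9,297.28 + £0.00 + £0.00 = £9,297.28.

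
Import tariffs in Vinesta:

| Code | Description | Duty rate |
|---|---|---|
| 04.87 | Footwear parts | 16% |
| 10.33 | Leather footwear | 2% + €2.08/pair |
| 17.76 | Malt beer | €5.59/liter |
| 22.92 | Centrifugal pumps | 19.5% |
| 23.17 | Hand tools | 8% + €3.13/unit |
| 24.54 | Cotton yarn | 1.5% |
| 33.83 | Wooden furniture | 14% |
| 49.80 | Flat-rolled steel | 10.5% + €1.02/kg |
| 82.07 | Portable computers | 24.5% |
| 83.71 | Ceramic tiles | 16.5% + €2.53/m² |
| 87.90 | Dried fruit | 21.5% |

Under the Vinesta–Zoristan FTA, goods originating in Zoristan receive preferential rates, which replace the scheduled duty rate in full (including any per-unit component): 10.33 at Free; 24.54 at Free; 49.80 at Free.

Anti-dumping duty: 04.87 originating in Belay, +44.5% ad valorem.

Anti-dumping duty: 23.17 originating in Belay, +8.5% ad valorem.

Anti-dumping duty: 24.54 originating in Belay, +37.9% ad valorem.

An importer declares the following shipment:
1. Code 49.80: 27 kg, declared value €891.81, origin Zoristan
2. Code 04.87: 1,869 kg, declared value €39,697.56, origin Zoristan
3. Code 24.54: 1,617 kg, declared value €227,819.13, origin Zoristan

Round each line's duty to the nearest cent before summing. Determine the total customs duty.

Line 1 (49.80, Zoristan, 27 kg, €891.81):
Base rate for 49.80 is 10.5% + €1.02/kg.
Origin Zoristan qualifies under the Vinesta–Zoristan agreement and 49.80 is covered: preferential rate Free applies instead.
Duty = €891.81 × 0% = €0.00.
Line 2 (04.87, Zoristan, 1,869 kg, €39,697.56):
Base rate for 04.87 is 16%.
Origin Zoristan is the FTA partner but 04.87 is not on the preference list; base rate stands.
The additional-duty order on 04.87 targets Belay, not Zoristan; it does not apply.
Duty = €39,697.56 × 16% = €6,351.61.
Line 3 (24.54, Zoristan, 1,617 kg, €227,819.13):
Base rate for 24.54 is 1.5%.
Origin Zoristan qualifies under the Vinesta–Zoristan agreement and 24.54 is covered: preferential rate Free applies instead.
The additional-duty order on 24.54 targets Belay, not Zoristan; it does not apply.
Duty = €227,819.13 × 0% = €0.00.
Total = €0.00 + €6,351.61 + €0.00 = €6,351.61.

€6,351.61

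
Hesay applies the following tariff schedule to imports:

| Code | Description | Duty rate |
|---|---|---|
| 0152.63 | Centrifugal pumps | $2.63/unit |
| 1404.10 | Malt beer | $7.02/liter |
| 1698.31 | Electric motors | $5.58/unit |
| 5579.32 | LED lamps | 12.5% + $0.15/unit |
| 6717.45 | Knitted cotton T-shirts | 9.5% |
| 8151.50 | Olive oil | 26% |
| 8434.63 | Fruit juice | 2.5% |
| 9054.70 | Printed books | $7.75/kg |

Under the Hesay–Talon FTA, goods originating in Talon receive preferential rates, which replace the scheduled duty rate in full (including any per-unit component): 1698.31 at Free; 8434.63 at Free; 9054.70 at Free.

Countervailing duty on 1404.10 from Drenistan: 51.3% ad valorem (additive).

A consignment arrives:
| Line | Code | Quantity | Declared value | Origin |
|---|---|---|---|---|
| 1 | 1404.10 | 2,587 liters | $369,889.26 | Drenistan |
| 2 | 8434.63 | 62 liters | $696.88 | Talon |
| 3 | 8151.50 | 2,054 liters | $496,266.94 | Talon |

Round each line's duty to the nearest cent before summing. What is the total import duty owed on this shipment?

$336,943.33

Line 1 (1404.10, Drenistan, 2,587 liters, $369,889.26):
Base rate for 1404.10 is $7.02/liter.
Additional duty on 1404.10 from Drenistan: +51.3% ad valorem. Applied ad valorem rate = 51.3%.
Duty = $369,889.26 × 51.3% + 2,587 × $7.02 = $207,913.93.
Line 2 (8434.63, Talon, 62 liters, $696.88):
Base rate for 8434.63 is 2.5%.
Origin Talon qualifies under the Hesay–Talon agreement and 8434.63 is covered: preferential rate Free applies instead.
Duty = $696.88 × 0% = $0.00.
Line 3 (8151.50, Talon, 2,054 liters, $496,266.94):
Base rate for 8151.50 is 26%.
Origin Talon is the FTA partner but 8151.50 is not on the preference list; base rate stands.
Duty = $496,266.94 × 26% = $129,029.40.
Total = $207,913.93 + $0.00 + $129,029.40 = $336,943.33.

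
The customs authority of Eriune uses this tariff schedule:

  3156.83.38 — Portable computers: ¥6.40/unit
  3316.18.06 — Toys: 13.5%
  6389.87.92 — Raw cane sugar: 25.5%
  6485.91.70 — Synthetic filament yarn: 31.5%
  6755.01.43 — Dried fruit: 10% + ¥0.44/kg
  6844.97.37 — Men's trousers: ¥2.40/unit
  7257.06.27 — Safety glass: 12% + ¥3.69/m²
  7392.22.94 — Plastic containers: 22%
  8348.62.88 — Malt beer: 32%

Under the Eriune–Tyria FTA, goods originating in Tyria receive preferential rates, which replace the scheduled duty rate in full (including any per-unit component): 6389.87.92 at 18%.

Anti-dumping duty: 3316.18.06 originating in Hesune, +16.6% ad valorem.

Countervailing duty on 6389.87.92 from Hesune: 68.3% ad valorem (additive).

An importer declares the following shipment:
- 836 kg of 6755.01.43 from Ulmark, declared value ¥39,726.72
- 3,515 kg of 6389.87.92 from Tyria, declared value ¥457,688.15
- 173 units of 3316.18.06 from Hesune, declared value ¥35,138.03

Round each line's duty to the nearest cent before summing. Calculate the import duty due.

¥97,300.93

Line 1 (6755.01.43, Ulmark, 836 kg, ¥39,726.72):
Base rate for 6755.01.43 is 10% + ¥0.44/kg.
Duty = ¥39,726.72 × 10% + 836 × ¥0.44 = ¥4,340.51.
Line 2 (6389.87.92, Tyria, 3,515 kg, ¥457,688.15):
Base rate for 6389.87.92 is 25.5%.
Origin Tyria qualifies under the Eriune–Tyria agreement and 6389.87.92 is covered: preferential rate 18% applies instead.
The additional-duty order on 6389.87.92 targets Hesune, not Tyria; it does not apply.
Duty = ¥457,688.15 × 18% = ¥82,383.87.
Line 3 (3316.18.06, Hesune, 173 units, ¥35,138.03):
Base rate for 3316.18.06 is 13.5%.
Additional duty on 3316.18.06 from Hesune: +16.6%. Applied ad valorem rate: 13.5% + 16.6% = 30.1%.
Duty = ¥35,138.03 × 30.1% = ¥10,576.55.
Total = ¥4,340.51 + ¥82,383.87 + ¥10,576.55 = ¥97,300.93.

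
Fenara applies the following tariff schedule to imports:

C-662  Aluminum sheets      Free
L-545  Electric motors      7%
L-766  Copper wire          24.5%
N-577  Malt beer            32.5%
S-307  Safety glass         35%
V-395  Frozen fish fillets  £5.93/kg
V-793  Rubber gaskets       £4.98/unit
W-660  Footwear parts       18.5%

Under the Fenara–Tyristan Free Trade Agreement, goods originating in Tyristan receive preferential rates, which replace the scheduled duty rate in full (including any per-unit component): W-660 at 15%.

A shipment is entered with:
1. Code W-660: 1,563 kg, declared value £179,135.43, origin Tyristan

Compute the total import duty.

£26,870.31

Line 1 (W-660, Tyristan, 1,563 kg, £179,135.43):
Base rate for W-660 is 18.5%.
Origin Tyristan qualifies under the Fenara–Tyristan agreement and W-660 is covered: preferential rate 15% applies instead.
Duty = £179,135.43 × 15% = £26,870.31.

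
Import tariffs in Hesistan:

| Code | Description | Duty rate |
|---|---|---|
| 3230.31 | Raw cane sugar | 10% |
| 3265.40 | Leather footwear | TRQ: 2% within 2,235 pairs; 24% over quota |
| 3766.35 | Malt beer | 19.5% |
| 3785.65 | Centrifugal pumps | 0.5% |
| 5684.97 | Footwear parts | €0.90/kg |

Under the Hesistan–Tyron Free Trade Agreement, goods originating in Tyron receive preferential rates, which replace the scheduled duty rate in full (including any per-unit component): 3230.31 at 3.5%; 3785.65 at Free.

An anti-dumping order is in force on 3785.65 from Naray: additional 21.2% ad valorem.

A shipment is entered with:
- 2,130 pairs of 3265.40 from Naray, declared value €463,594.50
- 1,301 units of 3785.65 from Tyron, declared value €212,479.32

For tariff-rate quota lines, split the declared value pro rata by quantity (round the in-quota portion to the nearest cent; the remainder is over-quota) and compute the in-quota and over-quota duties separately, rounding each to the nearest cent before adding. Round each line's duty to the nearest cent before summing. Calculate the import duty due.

Line 1 (3265.40, Naray, 2,130 pairs, €463,594.50):
Code 3265.40 is under a tariff-rate quota (threshold 2,235 pairs). Quantity 2,130 pairs is within the quota, so the in-quota rate 2% applies to the full value.
Duty = €463,594.50 × 2% = €9,271.89.
Line 2 (3785.65, Tyron, 1,301 units, €212,479.32):
Base rate for 3785.65 is 0.5%.
Origin Tyron qualifies under the Hesistan–Tyron agreement and 3785.65 is covered: preferential rate Free applies instead.
The additional-duty order on 3785.65 targets Naray, not Tyron; it does not apply.
Duty = €212,479.32 × 0% = €0.00.
Total = €9,271.89 + €0.00 = €9,271.89.

€9,271.89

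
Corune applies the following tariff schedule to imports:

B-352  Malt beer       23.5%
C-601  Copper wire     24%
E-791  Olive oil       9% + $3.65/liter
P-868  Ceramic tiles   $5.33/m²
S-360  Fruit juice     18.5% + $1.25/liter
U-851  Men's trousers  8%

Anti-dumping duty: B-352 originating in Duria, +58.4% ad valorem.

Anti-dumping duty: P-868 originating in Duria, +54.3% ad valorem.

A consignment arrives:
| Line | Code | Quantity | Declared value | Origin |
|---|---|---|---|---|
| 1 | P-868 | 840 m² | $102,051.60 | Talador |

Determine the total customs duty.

$4,477.20

Line 1 (P-868, Talador, 840 m², $102,051.60):
Base rate for P-868 is $5.33/m².
The additional-duty order on P-868 targets Duria, not Talador; it does not apply.
Duty = 840 × $5.33 = $4,477.20.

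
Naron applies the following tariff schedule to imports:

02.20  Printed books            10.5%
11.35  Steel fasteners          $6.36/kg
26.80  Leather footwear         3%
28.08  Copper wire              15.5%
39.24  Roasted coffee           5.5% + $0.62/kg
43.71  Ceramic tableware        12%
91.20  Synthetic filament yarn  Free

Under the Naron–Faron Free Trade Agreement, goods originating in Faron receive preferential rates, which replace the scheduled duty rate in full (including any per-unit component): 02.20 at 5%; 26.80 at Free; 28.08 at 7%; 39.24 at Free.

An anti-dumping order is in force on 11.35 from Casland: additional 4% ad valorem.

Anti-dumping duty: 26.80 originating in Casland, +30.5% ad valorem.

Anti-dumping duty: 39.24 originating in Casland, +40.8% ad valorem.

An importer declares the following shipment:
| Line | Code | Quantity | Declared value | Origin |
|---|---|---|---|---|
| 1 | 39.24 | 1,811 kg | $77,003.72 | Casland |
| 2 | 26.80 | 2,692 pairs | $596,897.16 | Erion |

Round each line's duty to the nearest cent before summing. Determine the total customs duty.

Line 1 (39.24, Casland, 1,811 kg, $77,003.72):
Base rate for 39.24 is 5.5% + $0.62/kg.
39.24 has an FTA preferential rate, but origin Casland is not Faron; base rate stands.
Additional duty on 39.24 from Casland: +40.8%. Applied ad valorem rate: 5.5% + 40.8% = 46.3%.
Duty = $77,003.72 × 46.3% + 1,811 × $0.62 = $36,775.54.
Line 2 (26.80, Erion, 2,692 pairs, $596,897.16):
Base rate for 26.80 is 3%.
26.80 has an FTA preferential rate, but origin Erion is not Faron; base rate stands.
The additional-duty order on 26.80 targets Casland, not Erion; it does not apply.
Duty = $596,897.16 × 3% = $17,906.91.
Total = $36,775.54 + $17,906.91 = $54,682.45.

$54,682.45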